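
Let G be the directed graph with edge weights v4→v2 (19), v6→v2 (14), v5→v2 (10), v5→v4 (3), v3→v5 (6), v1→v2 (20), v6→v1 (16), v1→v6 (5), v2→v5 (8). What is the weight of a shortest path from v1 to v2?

19

Routes from v1 to v2:
v1 - v6 - v2: 5 + 14 = 19
v1 - v2: 20
Best route has total 19.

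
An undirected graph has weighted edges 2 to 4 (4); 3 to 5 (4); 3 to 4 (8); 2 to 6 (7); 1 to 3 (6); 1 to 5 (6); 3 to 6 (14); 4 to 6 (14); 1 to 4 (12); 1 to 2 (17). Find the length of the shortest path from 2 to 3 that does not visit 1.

Candidate routes:
2 - 6 - 3: 7 + 14 = 21
2 - 4 - 3: 4 + 8 = 12
2 - 6 - 4 - 3: 7 + 14 + 8 = 29
2 - 4 - 6 - 3: 4 + 14 + 14 = 32
Best route has total 12.

12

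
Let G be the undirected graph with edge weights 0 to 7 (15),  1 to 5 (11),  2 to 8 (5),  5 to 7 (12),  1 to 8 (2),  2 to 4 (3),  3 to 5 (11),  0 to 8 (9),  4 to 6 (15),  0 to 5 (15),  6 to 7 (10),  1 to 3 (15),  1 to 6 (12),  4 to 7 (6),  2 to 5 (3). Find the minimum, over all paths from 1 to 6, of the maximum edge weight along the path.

A few of the 1→6 routes:
1-5-2-4-7-6: max(11, 3, 3, 6, 10) = 11
1-8-2-4-7-6: max(2, 5, 3, 6, 10) = 10
1-5-7-6: max(11, 12, 10) = 12
The minimum achievable maximum is 10.

10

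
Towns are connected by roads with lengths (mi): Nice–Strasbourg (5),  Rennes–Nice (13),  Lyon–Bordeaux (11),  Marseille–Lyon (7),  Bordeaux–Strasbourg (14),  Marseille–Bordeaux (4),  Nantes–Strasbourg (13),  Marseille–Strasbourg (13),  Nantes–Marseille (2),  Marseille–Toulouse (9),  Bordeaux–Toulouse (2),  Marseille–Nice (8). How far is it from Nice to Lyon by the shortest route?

15

Checking several routes:
Nice - Strasbourg - Marseille - Lyon: 5 + 13 + 7 = 25
Nice - Marseille - Bordeaux - Lyon: 8 + 4 + 11 = 23
Nice - Marseille - Toulouse - Bordeaux - Lyon: 8 + 9 + 2 + 11 = 30
Nice - Marseille - Lyon: 8 + 7 = 15
Nice - Strasbourg - Nantes - Marseille - Lyon: 5 + 13 + 2 + 7 = 27
Best route has total 15 mi.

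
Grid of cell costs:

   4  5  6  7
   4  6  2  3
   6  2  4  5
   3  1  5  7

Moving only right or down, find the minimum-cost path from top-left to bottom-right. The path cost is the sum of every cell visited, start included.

29

Best path: [0,0] → [1,0] → [1,1] → [2,1] → [3,1] → [3,2] → [3,3]
Cost: 4 + 4 + 6 + 2 + 1 + 5 + 7 = 29
For comparison, the top-then-right route costs 37.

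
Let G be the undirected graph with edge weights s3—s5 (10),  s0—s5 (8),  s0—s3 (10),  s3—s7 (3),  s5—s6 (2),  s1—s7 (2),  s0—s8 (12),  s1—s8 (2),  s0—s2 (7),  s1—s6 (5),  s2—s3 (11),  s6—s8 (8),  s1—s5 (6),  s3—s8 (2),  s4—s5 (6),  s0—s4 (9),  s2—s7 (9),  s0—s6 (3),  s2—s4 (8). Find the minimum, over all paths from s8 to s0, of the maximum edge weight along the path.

5

Comparing a few candidate routes:
s8→s3→s7→s1→s6→s0: max(2, 3, 2, 5, 3) = 5
s8→s3→s7→s1→s5→s6→s0: max(2, 3, 2, 6, 2, 3) = 6
s8→s1→s5→s6→s0: max(2, 6, 2, 3) = 6
s8→s1→s6→s0: max(2, 5, 3) = 5
s8→s1→s5→s4→s2→s0: max(2, 6, 6, 8, 7) = 8
The minimum achievable maximum is 5.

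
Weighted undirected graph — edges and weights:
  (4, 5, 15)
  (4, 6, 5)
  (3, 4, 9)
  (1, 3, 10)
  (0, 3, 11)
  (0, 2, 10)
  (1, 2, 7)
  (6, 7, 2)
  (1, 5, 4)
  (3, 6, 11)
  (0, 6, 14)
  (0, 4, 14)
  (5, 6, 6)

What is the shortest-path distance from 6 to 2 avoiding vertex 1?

Checking several routes:
6 → 4 → 0 → 2: 5 + 14 + 10 = 29
6 → 3 → 0 → 2: 11 + 11 + 10 = 32
6 → 4 → 3 → 0 → 2: 5 + 9 + 11 + 10 = 35
6 → 0 → 2: 14 + 10 = 24
Best route has total 24.

24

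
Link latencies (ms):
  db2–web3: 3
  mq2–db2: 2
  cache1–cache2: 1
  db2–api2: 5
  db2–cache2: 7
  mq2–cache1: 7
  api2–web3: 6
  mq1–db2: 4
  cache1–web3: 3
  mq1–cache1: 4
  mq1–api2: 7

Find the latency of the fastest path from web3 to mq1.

Some routes from web3 to mq1:
web3-api2-mq1: 6 + 7 = 13
web3-cache1-mq1: 3 + 4 = 7
web3-db2-mq1: 3 + 4 = 7
Best route has total 7 ms.

7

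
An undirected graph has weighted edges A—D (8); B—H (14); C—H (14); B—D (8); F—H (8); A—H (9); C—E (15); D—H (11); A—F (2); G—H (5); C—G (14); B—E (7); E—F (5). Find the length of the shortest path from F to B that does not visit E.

Checking several routes:
F → A → D → B: 2 + 8 + 8 = 18
F → A → H → B: 2 + 9 + 14 = 25
F → H → B: 8 + 14 = 22
The minimum is 18.

18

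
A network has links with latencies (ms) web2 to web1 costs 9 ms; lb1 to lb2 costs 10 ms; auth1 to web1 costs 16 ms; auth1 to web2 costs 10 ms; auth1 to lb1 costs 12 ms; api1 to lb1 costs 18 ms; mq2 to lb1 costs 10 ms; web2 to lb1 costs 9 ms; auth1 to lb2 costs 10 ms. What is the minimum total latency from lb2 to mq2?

Checking several routes:
lb2-auth1-web2-lb1-mq2: 10 + 10 + 9 + 10 = 39
lb2-lb1-mq2: 10 + 10 = 20
lb2-auth1-lb1-mq2: 10 + 12 + 10 = 32
The minimum is 20 ms.

20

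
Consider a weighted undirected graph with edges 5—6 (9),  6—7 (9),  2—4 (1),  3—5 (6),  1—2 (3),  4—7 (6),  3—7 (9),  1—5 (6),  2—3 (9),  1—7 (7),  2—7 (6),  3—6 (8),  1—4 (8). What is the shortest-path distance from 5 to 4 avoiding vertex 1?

16

Checking several routes:
5→3→7→4: 6 + 9 + 6 = 21
5→3→7→2→4: 6 + 9 + 6 + 1 = 22
5→3→2→4: 6 + 9 + 1 = 16
5→6→7→4: 9 + 9 + 6 = 24
5→3→2→7→4: 6 + 9 + 6 + 6 = 27
5→6→7→2→4: 9 + 9 + 6 + 1 = 25
The minimum is 16.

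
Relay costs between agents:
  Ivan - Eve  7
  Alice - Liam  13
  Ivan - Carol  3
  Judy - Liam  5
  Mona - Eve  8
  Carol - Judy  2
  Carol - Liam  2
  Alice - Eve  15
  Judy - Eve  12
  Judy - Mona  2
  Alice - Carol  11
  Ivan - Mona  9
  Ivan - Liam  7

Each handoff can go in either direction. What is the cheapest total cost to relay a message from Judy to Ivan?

5

Comparing a few candidate routes:
Judy→Liam→Carol→Ivan: 5 + 2 + 3 = 10
Judy→Liam→Ivan: 5 + 7 = 12
Judy→Mona→Ivan: 2 + 9 = 11
Judy→Carol→Ivan: 2 + 3 = 5
Judy→Carol→Liam→Ivan: 2 + 2 + 7 = 11
Shortest: 5.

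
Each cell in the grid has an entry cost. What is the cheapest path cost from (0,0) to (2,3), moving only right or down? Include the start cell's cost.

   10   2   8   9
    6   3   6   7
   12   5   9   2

30

Path (0,0) (0,1) (1,1) (1,2) (1,3) (2,3): 10 + 2 + 3 + 6 + 7 + 2 = 30.
(Top row then right column would cost 38.)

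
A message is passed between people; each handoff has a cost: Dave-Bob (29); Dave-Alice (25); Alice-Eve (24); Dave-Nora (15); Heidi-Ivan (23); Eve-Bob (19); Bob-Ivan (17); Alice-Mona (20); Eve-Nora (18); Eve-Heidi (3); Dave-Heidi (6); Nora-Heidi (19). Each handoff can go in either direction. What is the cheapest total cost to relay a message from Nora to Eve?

18

Comparing a few candidate routes:
Nora→Eve: 18
Nora→Dave→Heidi→Eve: 15 + 6 + 3 = 24
Nora→Heidi→Eve: 19 + 3 = 22
Shortest: 18.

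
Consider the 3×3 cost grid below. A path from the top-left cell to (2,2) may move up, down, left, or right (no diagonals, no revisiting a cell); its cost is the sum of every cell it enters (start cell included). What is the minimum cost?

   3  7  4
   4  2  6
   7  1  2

12

Cheapest: [0,0]→[1,0]→[1,1]→[2,1]→[2,2]
  3 + 4 + 2 + 1 + 2 = 12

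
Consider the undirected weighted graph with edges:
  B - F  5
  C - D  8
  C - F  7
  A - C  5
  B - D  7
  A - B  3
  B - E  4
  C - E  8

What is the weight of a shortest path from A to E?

7

Comparing a few candidate routes:
A→B→F→C→E: 3 + 5 + 7 + 8 = 23
A→C→F→B→E: 5 + 7 + 5 + 4 = 21
A→B→E: 3 + 4 = 7
A→C→E: 5 + 8 = 13
Shortest: 7.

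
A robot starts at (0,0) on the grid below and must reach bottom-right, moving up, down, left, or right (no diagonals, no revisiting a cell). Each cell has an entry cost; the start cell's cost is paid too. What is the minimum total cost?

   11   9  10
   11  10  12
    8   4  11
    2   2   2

Best path: (0,0) -> (1,0) -> (2,0) -> (3,0) -> (3,1) -> (3,2)
Cost: 11 + 11 + 8 + 2 + 2 + 2 = 36

36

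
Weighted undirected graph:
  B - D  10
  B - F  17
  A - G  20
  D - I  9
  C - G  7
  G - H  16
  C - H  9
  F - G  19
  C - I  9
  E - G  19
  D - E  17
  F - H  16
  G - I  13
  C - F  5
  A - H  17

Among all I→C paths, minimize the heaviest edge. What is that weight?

9

Some routes from I to C:
I - G - H - C: max(13, 16, 9) = 16
I - G - C: max(13, 7) = 13
I - G - H - F - C: max(13, 16, 16, 5) = 16
I - C: max(9) = 9
I - D - B - F - H - G - C: max(9, 10, 17, 16, 16, 7) = 17
The minimum achievable maximum is 9.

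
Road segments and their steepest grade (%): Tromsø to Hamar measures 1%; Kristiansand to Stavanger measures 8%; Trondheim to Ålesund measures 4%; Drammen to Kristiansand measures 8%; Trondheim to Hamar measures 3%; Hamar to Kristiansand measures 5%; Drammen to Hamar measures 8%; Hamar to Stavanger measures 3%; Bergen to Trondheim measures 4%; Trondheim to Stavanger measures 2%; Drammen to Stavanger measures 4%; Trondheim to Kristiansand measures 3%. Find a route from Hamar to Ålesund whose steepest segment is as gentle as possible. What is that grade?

A few of the Hamar→Ålesund routes:
Hamar→Trondheim→Ålesund: max(3, 4) = 4
Hamar→Kristiansand→Trondheim→Ålesund: max(5, 3, 4) = 5
Hamar→Stavanger→Trondheim→Ålesund: max(3, 2, 4) = 4
Hamar→Kristiansand→Drammen→Stavanger→Trondheim→Ålesund: max(5, 8, 4, 2, 4) = 8
The minimum achievable maximum is 4%.

4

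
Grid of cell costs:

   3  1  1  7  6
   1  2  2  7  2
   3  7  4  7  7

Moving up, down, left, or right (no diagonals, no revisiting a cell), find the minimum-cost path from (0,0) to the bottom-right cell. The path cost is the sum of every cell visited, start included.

23

Best path: (0,0) -> (0,1) -> (0,2) -> (1,2) -> (1,3) -> (1,4) -> (2,4)
Cost: 3 + 1 + 1 + 2 + 7 + 2 + 7 = 23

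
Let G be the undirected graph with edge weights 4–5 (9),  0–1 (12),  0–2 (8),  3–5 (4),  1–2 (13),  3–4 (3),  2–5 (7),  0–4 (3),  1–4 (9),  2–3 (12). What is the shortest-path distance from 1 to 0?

12

Some routes from 1 to 0:
1 -> 2 -> 5 -> 3 -> 4 -> 0: 13 + 7 + 4 + 3 + 3 = 30
1 -> 4 -> 0: 9 + 3 = 12
1 -> 2 -> 0: 13 + 8 = 21
1 -> 0: 12
The minimum is 12.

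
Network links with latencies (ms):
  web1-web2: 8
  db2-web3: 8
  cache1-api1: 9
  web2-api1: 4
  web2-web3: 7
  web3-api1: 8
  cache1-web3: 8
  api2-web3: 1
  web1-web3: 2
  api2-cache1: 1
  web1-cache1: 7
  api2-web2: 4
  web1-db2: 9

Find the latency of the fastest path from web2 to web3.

5

Checking several routes:
web2 - api1 - web3: 4 + 8 = 12
web2 - web1 - web3: 8 + 2 = 10
web2 - api2 - cache1 - web1 - web3: 4 + 1 + 7 + 2 = 14
web2 - api2 - web3: 4 + 1 = 5
web2 - api2 - cache1 - web3: 4 + 1 + 8 = 13
web2 - web3: 7
Best route has total 5 ms.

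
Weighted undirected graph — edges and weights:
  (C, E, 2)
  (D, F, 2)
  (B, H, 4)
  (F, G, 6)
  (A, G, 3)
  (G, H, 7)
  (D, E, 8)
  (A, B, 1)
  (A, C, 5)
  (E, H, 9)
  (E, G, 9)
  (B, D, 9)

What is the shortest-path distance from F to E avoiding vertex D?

15

Some routes from F to E avoiding D:
F - G - A - B - H - E: 6 + 3 + 1 + 4 + 9 = 23
F - G - A - C - E: 6 + 3 + 5 + 2 = 16
F - G - H - E: 6 + 7 + 9 = 22
F - G - E: 6 + 9 = 15
Shortest: 15.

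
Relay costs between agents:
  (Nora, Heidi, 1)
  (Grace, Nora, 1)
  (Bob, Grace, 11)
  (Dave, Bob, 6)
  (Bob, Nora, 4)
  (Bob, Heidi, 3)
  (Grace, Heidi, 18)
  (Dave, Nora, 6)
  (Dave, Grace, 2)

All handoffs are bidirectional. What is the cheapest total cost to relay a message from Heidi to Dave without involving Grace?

7

Routes from Heidi to Dave avoiding Grace:
Heidi - Bob - Nora - Dave: 3 + 4 + 6 = 13
Heidi - Nora - Bob - Dave: 1 + 4 + 6 = 11
Heidi - Bob - Dave: 3 + 6 = 9
Heidi - Nora - Dave: 1 + 6 = 7
Shortest: 7.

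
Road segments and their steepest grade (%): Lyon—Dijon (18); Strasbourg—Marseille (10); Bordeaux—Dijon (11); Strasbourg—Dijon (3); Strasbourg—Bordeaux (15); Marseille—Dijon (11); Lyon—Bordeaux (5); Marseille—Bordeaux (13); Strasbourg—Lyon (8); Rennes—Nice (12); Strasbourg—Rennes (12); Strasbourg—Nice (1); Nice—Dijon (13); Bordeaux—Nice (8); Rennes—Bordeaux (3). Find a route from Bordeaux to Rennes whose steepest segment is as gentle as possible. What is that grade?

A few of the Bordeaux→Rennes routes:
Bordeaux-Nice-Strasbourg-Rennes: max(8, 1, 12) = 12
Bordeaux-Lyon-Strasbourg-Nice-Rennes: max(5, 8, 1, 12) = 12
Bordeaux-Rennes: max(3) = 3
Bordeaux-Nice-Rennes: max(8, 12) = 12
The minimum achievable maximum is 3%.

3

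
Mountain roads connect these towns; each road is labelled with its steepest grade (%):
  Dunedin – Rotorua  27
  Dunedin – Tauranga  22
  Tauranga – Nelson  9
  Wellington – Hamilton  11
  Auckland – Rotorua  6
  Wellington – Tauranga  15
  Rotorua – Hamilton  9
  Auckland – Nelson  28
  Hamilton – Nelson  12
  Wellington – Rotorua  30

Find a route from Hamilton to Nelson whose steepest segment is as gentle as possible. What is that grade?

A few of the Hamilton→Nelson routes:
Hamilton - Rotorua - Dunedin - Tauranga - Nelson: max(9, 27, 22, 9) = 27
Hamilton - Nelson: max(12) = 12
Hamilton - Wellington - Tauranga - Nelson: max(11, 15, 9) = 15
Best route has worst link 12%.

12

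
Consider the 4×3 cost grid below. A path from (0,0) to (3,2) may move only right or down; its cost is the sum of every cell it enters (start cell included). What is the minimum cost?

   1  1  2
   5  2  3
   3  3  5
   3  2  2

One optimal route is r0c0→r0c1→r1c1→r2c1→r3c1→r3c2.
Its cost is 1 + 1 + 2 + 3 + 2 + 2 = 11.
For comparison, the top-then-right route costs 14.

11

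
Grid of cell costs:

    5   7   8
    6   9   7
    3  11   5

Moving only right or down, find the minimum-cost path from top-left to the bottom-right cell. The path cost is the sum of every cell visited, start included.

One optimal route is (0,0)→(1,0)→(2,0)→(2,1)→(2,2).
Its cost is 5 + 6 + 3 + 11 + 5 = 30.
(Top row then right column would cost 32.)

30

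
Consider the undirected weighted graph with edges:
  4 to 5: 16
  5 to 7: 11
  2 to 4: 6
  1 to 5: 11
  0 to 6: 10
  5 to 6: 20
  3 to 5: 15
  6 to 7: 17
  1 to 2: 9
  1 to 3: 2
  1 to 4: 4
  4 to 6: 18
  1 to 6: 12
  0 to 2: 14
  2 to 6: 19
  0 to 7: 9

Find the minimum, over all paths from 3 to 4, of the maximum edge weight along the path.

4

Some routes from 3 to 4:
3-1-2-4: max(2, 9, 6) = 9
3-1-4: max(2, 4) = 4
3-1-5-7-0-2-4: max(2, 11, 11, 9, 14, 6) = 14
3-1-6-0-2-4: max(2, 12, 10, 14, 6) = 14
Smallest bottleneck: 4.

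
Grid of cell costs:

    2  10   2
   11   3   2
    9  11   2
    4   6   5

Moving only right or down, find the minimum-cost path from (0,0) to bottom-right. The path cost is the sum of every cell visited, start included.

Best path: r0c0 -> r0c1 -> r0c2 -> r1c2 -> r2c2 -> r3c2
Cost: 2 + 10 + 2 + 2 + 2 + 5 = 23

23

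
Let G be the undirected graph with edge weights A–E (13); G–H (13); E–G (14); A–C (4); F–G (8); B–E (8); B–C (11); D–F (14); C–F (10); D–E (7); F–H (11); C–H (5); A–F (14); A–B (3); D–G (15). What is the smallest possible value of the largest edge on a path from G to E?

Checking several routes:
G - F - C - B - E: max(8, 10, 11, 8) = 11
G - F - H - C - A - B - E: max(8, 11, 5, 4, 3, 8) = 11
G - F - C - A - B - E: max(8, 10, 4, 3, 8) = 10
G - F - H - C - B - E: max(8, 11, 5, 11, 8) = 11
G - F - C - A - E: max(8, 10, 4, 13) = 13
G - F - C - B - A - E: max(8, 10, 11, 3, 13) = 13
Best route has worst link 10.

10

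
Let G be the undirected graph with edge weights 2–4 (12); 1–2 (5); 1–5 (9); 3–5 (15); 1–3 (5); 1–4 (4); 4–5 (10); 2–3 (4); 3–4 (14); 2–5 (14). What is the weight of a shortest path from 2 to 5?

Some routes from 2 to 5:
2 - 3 - 1 - 5: 4 + 5 + 9 = 18
2 - 1 - 4 - 5: 5 + 4 + 10 = 19
2 - 5: 14
2 - 1 - 5: 5 + 9 = 14
2 - 3 - 5: 4 + 15 = 19
2 - 4 - 5: 12 + 10 = 22
Shortest: 14.

14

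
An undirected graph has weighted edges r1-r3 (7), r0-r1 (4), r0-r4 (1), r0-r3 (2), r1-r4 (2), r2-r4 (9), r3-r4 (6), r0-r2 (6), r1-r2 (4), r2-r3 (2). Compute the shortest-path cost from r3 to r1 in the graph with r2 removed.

Comparing a few candidate routes:
r3 -> r1: 7
r3 -> r0 -> r4 -> r1: 2 + 1 + 2 = 5
r3 -> r0 -> r1: 2 + 4 = 6
Shortest: 5.

5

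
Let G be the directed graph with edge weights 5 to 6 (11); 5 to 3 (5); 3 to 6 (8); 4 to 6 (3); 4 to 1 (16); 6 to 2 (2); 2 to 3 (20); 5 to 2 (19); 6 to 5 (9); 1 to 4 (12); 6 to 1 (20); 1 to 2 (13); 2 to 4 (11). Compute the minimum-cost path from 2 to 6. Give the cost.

14

Candidate routes:
2 -> 3 -> 6: 20 + 8 = 28
2 -> 4 -> 6: 11 + 3 = 14
Best route has total 14.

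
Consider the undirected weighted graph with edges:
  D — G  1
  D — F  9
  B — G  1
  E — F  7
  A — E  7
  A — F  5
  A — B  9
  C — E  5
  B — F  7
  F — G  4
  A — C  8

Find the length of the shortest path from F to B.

5

A few of the F→B routes:
F -> D -> G -> B: 9 + 1 + 1 = 11
F -> G -> B: 4 + 1 = 5
F -> B: 7
F -> A -> B: 5 + 9 = 14
The minimum is 5.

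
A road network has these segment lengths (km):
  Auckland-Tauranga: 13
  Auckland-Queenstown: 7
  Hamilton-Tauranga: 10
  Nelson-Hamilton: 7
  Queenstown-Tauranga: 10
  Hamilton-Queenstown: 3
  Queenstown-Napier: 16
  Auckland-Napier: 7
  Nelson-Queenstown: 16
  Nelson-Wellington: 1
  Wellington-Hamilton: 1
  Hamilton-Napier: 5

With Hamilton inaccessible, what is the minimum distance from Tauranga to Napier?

Checking several routes:
Tauranga→Queenstown→Auckland→Napier: 10 + 7 + 7 = 24
Tauranga→Auckland→Napier: 13 + 7 = 20
Tauranga→Queenstown→Napier: 10 + 16 = 26
Shortest: 20 km.

20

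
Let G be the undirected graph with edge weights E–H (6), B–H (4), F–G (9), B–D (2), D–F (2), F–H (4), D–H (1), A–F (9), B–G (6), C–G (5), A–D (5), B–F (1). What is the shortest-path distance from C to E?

Checking several routes:
C → G → B → D → H → E: 5 + 6 + 2 + 1 + 6 = 20
C → G → B → F → H → E: 5 + 6 + 1 + 4 + 6 = 22
C → G → B → H → E: 5 + 6 + 4 + 6 = 21
C → G → B → F → D → H → E: 5 + 6 + 1 + 2 + 1 + 6 = 21
Best route has total 20.

20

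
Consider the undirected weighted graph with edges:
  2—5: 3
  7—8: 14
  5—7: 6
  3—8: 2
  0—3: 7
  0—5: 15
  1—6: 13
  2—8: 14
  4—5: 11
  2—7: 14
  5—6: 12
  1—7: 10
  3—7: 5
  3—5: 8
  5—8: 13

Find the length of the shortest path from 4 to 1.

27

A few of the 4→1 routes:
4-5-2-7-1: 11 + 3 + 14 + 10 = 38
4-5-6-1: 11 + 12 + 13 = 36
4-5-3-7-1: 11 + 8 + 5 + 10 = 34
4-5-8-3-7-1: 11 + 13 + 2 + 5 + 10 = 41
4-5-2-8-3-7-1: 11 + 3 + 14 + 2 + 5 + 10 = 45
4-5-7-1: 11 + 6 + 10 = 27
Shortest: 27.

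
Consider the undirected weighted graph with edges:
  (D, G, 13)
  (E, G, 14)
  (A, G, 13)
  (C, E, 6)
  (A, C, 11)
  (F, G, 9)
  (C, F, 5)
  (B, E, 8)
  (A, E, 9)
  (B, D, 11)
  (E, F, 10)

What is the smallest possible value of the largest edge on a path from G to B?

9

Comparing a few candidate routes:
G - A - C - E - B: max(13, 11, 6, 8) = 13
G - F - C - E - B: max(9, 5, 6, 8) = 9
G - F - E - B: max(9, 10, 8) = 10
G - F - C - A - E - B: max(9, 5, 11, 9, 8) = 11
G - A - C - F - E - B: max(13, 11, 5, 10, 8) = 13
Smallest bottleneck: 9.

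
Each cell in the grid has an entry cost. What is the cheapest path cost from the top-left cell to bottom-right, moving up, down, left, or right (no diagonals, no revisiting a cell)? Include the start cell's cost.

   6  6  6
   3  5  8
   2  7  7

Take (0,0) → (1,0) → (2,0) → (2,1) → (2,2) for a total of 6 + 3 + 2 + 7 + 7 = 25.

25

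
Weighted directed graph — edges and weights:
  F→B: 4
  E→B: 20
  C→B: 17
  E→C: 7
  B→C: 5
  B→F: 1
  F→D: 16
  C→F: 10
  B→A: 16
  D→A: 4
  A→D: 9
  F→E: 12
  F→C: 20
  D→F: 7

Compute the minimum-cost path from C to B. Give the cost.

14

Paths from C to B:
C-B: 17
C-F-B: 10 + 4 = 14
C-F-E-B: 10 + 12 + 20 = 42
Shortest: 14.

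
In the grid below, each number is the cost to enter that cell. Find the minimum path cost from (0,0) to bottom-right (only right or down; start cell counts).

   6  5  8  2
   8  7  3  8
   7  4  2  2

Best path: [0,0] [0,1] [1,1] [1,2] [2,2] [2,3]
Cost: 6 + 5 + 7 + 3 + 2 + 2 = 25
(Top row then right column would cost 31.)

25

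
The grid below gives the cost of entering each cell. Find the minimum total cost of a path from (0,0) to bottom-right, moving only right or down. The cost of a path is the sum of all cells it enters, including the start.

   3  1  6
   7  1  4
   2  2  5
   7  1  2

Best path: [0,0] [0,1] [1,1] [2,1] [3,1] [3,2]
Cost: 3 + 1 + 1 + 2 + 1 + 2 = 10

10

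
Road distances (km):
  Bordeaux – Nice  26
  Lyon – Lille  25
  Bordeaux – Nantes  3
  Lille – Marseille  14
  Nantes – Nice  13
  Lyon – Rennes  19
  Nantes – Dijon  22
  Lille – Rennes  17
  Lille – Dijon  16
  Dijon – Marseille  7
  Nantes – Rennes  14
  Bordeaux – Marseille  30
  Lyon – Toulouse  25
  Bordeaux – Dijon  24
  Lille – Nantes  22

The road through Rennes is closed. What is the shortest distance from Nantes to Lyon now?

47

Checking several routes:
Nantes-Lille-Lyon: 22 + 25 = 47
Nantes-Dijon-Lille-Lyon: 22 + 16 + 25 = 63
Nantes-Dijon-Marseille-Lille-Lyon: 22 + 7 + 14 + 25 = 68
The minimum is 47 km.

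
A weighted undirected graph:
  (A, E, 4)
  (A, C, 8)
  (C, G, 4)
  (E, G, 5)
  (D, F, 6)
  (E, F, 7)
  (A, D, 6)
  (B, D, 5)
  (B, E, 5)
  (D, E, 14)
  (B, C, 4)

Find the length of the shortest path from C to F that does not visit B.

16

Checking several routes:
C → G → E → F: 4 + 5 + 7 = 16
C → A → D → F: 8 + 6 + 6 = 20
C → A → E → F: 8 + 4 + 7 = 19
The minimum is 16.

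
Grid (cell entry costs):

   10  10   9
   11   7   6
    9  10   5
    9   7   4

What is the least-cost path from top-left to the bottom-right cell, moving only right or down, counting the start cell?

42

Path [0,0] [0,1] [1,1] [1,2] [2,2] [3,2]: 10 + 10 + 7 + 6 + 5 + 4 = 42.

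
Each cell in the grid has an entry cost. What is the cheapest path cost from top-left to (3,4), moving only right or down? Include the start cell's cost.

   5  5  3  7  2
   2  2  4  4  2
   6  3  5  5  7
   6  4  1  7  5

Cheapest: [0,0] -> [1,0] -> [1,1] -> [2,1] -> [3,1] -> [3,2] -> [3,3] -> [3,4]
  5 + 2 + 2 + 3 + 4 + 1 + 7 + 5 = 29
(Top row then right column would cost 36.)

29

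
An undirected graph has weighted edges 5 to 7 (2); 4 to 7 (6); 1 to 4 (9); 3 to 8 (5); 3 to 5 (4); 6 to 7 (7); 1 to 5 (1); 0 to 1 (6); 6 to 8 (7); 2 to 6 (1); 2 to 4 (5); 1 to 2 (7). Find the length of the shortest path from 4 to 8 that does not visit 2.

17

Paths from 4 to 8 avoiding 2:
4 → 1 → 5 → 3 → 8: 9 + 1 + 4 + 5 = 19
4 → 7 → 6 → 8: 6 + 7 + 7 = 20
4 → 7 → 5 → 3 → 8: 6 + 2 + 4 + 5 = 17
4 → 1 → 5 → 7 → 6 → 8: 9 + 1 + 2 + 7 + 7 = 26
Shortest: 17.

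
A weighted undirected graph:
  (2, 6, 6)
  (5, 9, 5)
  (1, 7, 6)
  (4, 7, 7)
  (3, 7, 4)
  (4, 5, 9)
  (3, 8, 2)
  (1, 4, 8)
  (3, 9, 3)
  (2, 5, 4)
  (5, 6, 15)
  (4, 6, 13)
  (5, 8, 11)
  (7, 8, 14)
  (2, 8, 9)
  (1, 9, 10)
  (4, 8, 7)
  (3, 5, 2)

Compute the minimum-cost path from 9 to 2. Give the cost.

A few of the 9→2 routes:
9 → 3 → 5 → 2: 3 + 2 + 4 = 9
9 → 3 → 8 → 2: 3 + 2 + 9 = 14
9 → 5 → 2: 5 + 4 = 9
The minimum is 9.

9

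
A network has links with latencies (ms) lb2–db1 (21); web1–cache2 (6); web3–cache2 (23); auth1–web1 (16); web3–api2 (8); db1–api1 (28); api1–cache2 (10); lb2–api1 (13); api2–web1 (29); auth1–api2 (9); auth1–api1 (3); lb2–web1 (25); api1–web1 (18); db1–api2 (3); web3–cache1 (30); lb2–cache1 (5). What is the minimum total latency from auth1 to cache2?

Comparing a few candidate routes:
auth1→web1→cache2: 16 + 6 = 22
auth1→api1→web1→cache2: 3 + 18 + 6 = 27
auth1→api1→cache2: 3 + 10 = 13
The minimum is 13 ms.

13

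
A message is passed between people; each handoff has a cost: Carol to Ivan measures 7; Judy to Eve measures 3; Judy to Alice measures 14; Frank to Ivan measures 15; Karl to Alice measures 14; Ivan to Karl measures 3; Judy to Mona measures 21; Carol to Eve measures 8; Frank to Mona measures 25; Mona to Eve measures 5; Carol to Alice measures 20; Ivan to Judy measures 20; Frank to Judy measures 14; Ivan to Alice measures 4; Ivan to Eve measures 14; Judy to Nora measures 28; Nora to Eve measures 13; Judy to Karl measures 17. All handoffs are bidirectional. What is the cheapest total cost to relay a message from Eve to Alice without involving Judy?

Comparing a few candidate routes:
Eve -> Carol -> Alice: 8 + 20 = 28
Eve -> Ivan -> Alice: 14 + 4 = 18
Eve -> Carol -> Ivan -> Alice: 8 + 7 + 4 = 19
Shortest: 18.

18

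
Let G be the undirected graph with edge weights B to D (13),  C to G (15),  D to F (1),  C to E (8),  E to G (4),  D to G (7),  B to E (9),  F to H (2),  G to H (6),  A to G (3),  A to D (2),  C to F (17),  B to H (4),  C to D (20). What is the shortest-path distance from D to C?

A few of the D→C routes:
D→F→C: 1 + 17 = 18
D→A→G→E→C: 2 + 3 + 4 + 8 = 17
D→G→E→C: 7 + 4 + 8 = 19
The minimum is 17.

17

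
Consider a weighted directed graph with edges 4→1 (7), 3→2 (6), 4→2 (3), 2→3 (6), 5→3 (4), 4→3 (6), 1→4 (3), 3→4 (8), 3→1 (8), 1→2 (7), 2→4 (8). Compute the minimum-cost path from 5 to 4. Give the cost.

12

Paths from 5 to 4:
5→3→1→2→4: 4 + 8 + 7 + 8 = 27
5→3→2→4: 4 + 6 + 8 = 18
5→3→1→4: 4 + 8 + 3 = 15
5→3→4: 4 + 8 = 12
Best route has total 12.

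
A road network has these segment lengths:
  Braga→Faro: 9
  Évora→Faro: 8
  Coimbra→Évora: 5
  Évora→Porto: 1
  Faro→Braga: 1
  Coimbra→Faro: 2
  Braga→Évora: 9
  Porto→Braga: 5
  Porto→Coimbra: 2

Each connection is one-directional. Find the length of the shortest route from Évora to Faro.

Routes from Évora to Faro:
Évora-Faro: 8
Évora-Porto-Coimbra-Faro: 1 + 2 + 2 = 5
Évora-Porto-Braga-Faro: 1 + 5 + 9 = 15
Best route has total 5.

5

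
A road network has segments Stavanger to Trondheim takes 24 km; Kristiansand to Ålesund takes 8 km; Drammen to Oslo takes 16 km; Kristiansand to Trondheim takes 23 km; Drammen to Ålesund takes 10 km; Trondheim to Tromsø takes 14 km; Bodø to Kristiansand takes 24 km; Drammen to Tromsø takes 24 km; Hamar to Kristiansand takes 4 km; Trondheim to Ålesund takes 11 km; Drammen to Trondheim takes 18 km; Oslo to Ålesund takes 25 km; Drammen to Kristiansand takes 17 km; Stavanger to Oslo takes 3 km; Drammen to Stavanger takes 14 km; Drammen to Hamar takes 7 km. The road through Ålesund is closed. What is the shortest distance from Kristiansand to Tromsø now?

35

Comparing a few candidate routes:
Kristiansand→Drammen→Tromsø: 17 + 24 = 41
Kristiansand→Trondheim→Tromsø: 23 + 14 = 37
Kristiansand→Hamar→Drammen→Tromsø: 4 + 7 + 24 = 35
Best route has total 35 km.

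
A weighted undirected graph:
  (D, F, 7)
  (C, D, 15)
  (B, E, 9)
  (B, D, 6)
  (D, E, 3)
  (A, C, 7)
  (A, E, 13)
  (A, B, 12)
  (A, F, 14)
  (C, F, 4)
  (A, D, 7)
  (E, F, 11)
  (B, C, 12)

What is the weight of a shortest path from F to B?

Comparing a few candidate routes:
F→D→E→B: 7 + 3 + 9 = 19
F→C→B: 4 + 12 = 16
F→E→B: 11 + 9 = 20
F→E→D→B: 11 + 3 + 6 = 20
F→D→B: 7 + 6 = 13
Best route has total 13.

13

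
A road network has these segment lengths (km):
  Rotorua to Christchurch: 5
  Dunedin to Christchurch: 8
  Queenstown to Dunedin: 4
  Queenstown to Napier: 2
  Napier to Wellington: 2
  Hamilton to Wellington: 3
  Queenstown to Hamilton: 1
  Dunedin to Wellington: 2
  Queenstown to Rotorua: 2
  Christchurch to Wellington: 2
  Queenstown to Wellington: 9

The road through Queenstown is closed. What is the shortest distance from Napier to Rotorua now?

Paths from Napier to Rotorua avoiding Queenstown:
Napier - Wellington - Christchurch - Rotorua: 2 + 2 + 5 = 9
Napier - Wellington - Dunedin - Christchurch - Rotorua: 2 + 2 + 8 + 5 = 17
Best route has total 9 km.

9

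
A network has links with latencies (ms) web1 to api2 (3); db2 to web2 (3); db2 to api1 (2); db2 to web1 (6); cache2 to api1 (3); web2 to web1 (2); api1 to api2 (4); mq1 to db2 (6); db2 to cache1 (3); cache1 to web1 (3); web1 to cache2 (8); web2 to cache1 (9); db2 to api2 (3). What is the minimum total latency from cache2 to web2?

8

Checking several routes:
cache2 → api1 → db2 → web2: 3 + 2 + 3 = 8
cache2 → api1 → api2 → web1 → web2: 3 + 4 + 3 + 2 = 12
cache2 → web1 → web2: 8 + 2 = 10
Shortest: 8 ms.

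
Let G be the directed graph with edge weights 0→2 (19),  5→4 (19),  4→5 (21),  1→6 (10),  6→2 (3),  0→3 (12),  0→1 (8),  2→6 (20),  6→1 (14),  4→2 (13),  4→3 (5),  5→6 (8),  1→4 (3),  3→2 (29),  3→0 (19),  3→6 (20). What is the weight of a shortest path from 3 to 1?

27

Paths from 3 to 1:
3 - 0 - 2 - 6 - 1: 19 + 19 + 20 + 14 = 72
3 - 6 - 1: 20 + 14 = 34
3 - 0 - 1: 19 + 8 = 27
3 - 2 - 6 - 1: 29 + 20 + 14 = 63
Best route has total 27.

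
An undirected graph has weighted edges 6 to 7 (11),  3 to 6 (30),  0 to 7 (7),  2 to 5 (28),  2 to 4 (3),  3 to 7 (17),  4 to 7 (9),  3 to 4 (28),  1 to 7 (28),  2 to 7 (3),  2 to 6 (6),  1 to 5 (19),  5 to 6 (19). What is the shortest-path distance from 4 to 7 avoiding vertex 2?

Routes from 4 to 7 avoiding 2:
4 -> 3 -> 7: 28 + 17 = 45
4 -> 7: 9
4 -> 3 -> 6 -> 7: 28 + 30 + 11 = 69
4 -> 3 -> 6 -> 5 -> 1 -> 7: 28 + 30 + 19 + 19 + 28 = 124
Shortest: 9.

9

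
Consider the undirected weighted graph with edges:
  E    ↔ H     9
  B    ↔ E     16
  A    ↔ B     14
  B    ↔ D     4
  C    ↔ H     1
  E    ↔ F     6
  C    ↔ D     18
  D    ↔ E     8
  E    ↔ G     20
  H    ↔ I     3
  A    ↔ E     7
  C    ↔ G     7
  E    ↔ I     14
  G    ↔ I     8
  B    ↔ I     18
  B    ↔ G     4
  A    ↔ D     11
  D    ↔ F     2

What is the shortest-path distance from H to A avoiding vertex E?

Comparing a few candidate routes:
H→I→G→B→A: 3 + 8 + 4 + 14 = 29
H→C→G→B→D→A: 1 + 7 + 4 + 4 + 11 = 27
H→C→G→B→A: 1 + 7 + 4 + 14 = 26
H→I→G→B→D→A: 3 + 8 + 4 + 4 + 11 = 30
H→C→D→A: 1 + 18 + 11 = 30
Best route has total 26.

26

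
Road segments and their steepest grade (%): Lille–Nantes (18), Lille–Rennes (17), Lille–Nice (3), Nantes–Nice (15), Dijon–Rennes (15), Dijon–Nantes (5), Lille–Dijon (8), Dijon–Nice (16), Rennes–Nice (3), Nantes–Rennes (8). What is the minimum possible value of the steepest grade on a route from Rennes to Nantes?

8

A few of the Rennes→Nantes routes:
Rennes → Dijon → Lille → Nice → Nantes: max(15, 8, 3, 15) = 15
Rennes → Nice → Lille → Dijon → Nantes: max(3, 3, 8, 5) = 8
Rennes → Nantes: max(8) = 8
Rennes → Nice → Nantes: max(3, 15) = 15
The minimum achievable maximum is 8%.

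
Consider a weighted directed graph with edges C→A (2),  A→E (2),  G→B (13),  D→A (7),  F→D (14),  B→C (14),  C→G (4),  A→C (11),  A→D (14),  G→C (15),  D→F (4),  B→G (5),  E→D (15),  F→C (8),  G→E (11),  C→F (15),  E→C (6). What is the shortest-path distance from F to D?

14

Paths from F to D:
F-C-G-E-D: 8 + 4 + 11 + 15 = 38
F-C-A-E-D: 8 + 2 + 2 + 15 = 27
F-D: 14
F-C-A-D: 8 + 2 + 14 = 24
Best route has total 14.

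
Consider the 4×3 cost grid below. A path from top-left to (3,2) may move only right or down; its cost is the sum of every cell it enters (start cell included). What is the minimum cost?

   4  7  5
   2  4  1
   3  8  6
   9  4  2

19

One optimal route is (0,0)→(1,0)→(1,1)→(1,2)→(2,2)→(3,2).
Its cost is 4 + 2 + 4 + 1 + 6 + 2 = 19.
For comparison, the top-then-right route costs 25.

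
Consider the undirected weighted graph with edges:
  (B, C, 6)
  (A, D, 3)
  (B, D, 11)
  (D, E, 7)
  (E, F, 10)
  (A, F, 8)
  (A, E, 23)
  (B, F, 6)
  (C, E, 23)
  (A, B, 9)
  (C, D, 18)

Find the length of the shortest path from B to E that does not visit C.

16

Checking several routes:
B→A→D→E: 9 + 3 + 7 = 19
B→F→E: 6 + 10 = 16
B→D→E: 11 + 7 = 18
The minimum is 16.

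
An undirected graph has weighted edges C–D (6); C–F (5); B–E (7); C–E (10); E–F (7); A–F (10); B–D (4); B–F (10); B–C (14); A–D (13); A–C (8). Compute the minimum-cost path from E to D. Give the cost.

11

Comparing a few candidate routes:
E→F→C→D: 7 + 5 + 6 = 18
E→C→D: 10 + 6 = 16
E→B→D: 7 + 4 = 11
E→B→C→D: 7 + 14 + 6 = 27
E→F→B→D: 7 + 10 + 4 = 21
Shortest: 11.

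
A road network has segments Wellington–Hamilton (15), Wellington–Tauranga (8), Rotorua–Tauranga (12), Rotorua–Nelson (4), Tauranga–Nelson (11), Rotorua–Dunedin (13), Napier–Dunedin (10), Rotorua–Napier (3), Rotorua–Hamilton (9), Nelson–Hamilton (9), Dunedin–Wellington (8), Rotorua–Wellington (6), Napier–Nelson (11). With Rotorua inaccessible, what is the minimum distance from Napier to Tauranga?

Candidate routes:
Napier → Dunedin → Wellington → Hamilton → Nelson → Tauranga: 10 + 8 + 15 + 9 + 11 = 53
Napier → Nelson → Tauranga: 11 + 11 = 22
Napier → Nelson → Hamilton → Wellington → Tauranga: 11 + 9 + 15 + 8 = 43
Napier → Dunedin → Wellington → Tauranga: 10 + 8 + 8 = 26
Shortest: 22 km.

22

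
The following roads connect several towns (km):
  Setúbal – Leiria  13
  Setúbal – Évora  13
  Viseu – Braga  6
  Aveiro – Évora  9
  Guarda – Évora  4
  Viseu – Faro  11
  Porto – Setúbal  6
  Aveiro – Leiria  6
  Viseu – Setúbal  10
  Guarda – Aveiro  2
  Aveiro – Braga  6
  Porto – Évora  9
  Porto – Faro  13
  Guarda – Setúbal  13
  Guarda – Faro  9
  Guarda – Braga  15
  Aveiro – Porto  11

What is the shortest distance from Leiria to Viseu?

18

Some routes from Leiria to Viseu:
Leiria → Aveiro → Braga → Viseu: 6 + 6 + 6 = 18
Leiria → Setúbal → Viseu: 13 + 10 = 23
Leiria → Aveiro → Guarda → Faro → Viseu: 6 + 2 + 9 + 11 = 28
Best route has total 18 km.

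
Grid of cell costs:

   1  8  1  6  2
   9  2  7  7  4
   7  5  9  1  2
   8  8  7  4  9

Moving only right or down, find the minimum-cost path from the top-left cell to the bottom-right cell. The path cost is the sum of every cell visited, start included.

Best path: r0c0 -> r0c1 -> r0c2 -> r0c3 -> r0c4 -> r1c4 -> r2c4 -> r3c4
Cost: 1 + 8 + 1 + 6 + 2 + 4 + 2 + 9 = 33

33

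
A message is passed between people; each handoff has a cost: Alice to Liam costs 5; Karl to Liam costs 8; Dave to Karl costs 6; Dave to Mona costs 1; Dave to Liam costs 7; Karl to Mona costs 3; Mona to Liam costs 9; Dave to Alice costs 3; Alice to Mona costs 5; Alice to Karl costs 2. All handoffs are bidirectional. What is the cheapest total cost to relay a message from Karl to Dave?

Some routes from Karl to Dave:
Karl -> Alice -> Liam -> Dave: 2 + 5 + 7 = 14
Karl -> Mona -> Dave: 3 + 1 = 4
Karl -> Alice -> Mona -> Dave: 2 + 5 + 1 = 8
Karl -> Dave: 6
Karl -> Alice -> Dave: 2 + 3 = 5
Karl -> Mona -> Alice -> Dave: 3 + 5 + 3 = 11
Shortest: 4.

4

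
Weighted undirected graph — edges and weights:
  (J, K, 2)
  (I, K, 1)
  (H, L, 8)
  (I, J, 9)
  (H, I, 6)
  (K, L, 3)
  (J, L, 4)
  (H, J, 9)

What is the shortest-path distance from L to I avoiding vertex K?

Checking several routes:
L-J-I: 4 + 9 = 13
L-J-H-I: 4 + 9 + 6 = 19
L-H-I: 8 + 6 = 14
The minimum is 13.

13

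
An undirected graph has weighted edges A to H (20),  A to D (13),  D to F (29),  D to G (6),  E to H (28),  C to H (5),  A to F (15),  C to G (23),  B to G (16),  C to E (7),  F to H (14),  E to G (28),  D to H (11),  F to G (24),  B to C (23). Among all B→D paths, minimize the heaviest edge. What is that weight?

16

A few of the B→D routes:
B - G - D: max(16, 6) = 16
B - C - H - D: max(23, 5, 11) = 23
B - G - C - H - F - A - D: max(16, 23, 5, 14, 15, 13) = 23
B - G - C - H - D: max(16, 23, 5, 11) = 23
B - G - C - H - A - D: max(16, 23, 5, 20, 13) = 23
B - C - H - F - A - D: max(23, 5, 14, 15, 13) = 23
Smallest bottleneck: 16.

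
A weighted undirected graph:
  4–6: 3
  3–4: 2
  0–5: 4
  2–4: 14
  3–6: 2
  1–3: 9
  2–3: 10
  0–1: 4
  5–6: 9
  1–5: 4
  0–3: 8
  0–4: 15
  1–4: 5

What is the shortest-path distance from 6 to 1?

8

A few of the 6→1 routes:
6 - 4 - 1: 3 + 5 = 8
6 - 5 - 1: 9 + 4 = 13
6 - 3 - 1: 2 + 9 = 11
6 - 3 - 4 - 1: 2 + 2 + 5 = 9
Shortest: 8.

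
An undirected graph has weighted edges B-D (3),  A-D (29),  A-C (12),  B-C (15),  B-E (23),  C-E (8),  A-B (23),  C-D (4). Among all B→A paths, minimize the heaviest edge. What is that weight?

12

Comparing a few candidate routes:
B → D → C → A: max(3, 4, 12) = 12
B → C → D → A: max(15, 4, 29) = 29
B → C → A: max(15, 12) = 15
B → E → C → A: max(23, 8, 12) = 23
B → A: max(23) = 23
Best route has worst link 12.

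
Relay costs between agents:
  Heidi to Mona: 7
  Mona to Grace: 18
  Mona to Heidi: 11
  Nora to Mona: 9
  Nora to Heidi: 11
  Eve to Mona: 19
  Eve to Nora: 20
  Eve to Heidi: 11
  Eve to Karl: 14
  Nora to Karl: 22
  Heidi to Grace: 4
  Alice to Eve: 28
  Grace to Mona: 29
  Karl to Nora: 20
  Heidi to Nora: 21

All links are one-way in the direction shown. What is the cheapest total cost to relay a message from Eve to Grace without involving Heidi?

37

Candidate routes:
Eve-Mona-Grace: 19 + 18 = 37
Eve-Nora-Mona-Grace: 20 + 9 + 18 = 47
Eve-Karl-Nora-Mona-Grace: 14 + 20 + 9 + 18 = 61
Best route has total 37.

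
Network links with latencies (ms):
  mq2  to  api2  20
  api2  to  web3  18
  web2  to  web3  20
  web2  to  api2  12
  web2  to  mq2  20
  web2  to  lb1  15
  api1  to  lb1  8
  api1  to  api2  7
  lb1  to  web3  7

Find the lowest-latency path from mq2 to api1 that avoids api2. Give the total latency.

Paths from mq2 to api1 avoiding api2:
mq2 -> web2 -> web3 -> lb1 -> api1: 20 + 20 + 7 + 8 = 55
mq2 -> web2 -> lb1 -> api1: 20 + 15 + 8 = 43
The minimum is 43 ms.

43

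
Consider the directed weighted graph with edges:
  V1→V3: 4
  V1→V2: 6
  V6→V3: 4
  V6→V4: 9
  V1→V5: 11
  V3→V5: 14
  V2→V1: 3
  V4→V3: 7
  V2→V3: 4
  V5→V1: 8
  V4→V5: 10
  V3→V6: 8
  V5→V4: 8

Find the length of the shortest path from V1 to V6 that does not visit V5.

12

Candidate routes:
V1→V3→V6: 4 + 8 = 12
V1→V2→V3→V6: 6 + 4 + 8 = 18
Best route has total 12.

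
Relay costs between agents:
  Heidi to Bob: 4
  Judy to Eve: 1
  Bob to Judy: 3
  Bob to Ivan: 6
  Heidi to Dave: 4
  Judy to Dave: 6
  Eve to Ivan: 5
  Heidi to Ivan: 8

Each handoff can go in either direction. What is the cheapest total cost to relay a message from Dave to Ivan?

12

Comparing a few candidate routes:
Dave -> Judy -> Eve -> Ivan: 6 + 1 + 5 = 12
Dave -> Heidi -> Ivan: 4 + 8 = 12
Dave -> Heidi -> Bob -> Ivan: 4 + 4 + 6 = 14
The minimum is 12.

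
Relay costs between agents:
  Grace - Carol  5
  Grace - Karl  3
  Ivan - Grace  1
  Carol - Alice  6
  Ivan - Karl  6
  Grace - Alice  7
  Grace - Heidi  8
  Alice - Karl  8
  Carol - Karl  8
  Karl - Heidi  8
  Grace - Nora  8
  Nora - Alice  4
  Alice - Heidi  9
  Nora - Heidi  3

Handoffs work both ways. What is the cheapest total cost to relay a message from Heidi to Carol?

13

A few of the Heidi→Carol routes:
Heidi-Alice-Carol: 9 + 6 = 15
Heidi-Karl-Carol: 8 + 8 = 16
Heidi-Karl-Grace-Carol: 8 + 3 + 5 = 16
Heidi-Nora-Alice-Carol: 3 + 4 + 6 = 13
Heidi-Nora-Grace-Carol: 3 + 8 + 5 = 16
Heidi-Grace-Carol: 8 + 5 = 13
Shortest: 13.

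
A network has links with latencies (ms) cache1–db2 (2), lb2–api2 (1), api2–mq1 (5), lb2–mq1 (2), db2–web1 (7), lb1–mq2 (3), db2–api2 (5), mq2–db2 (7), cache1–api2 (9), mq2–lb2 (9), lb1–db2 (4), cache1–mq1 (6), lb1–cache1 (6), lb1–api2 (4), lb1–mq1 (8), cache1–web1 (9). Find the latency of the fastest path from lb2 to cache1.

8

A few of the lb2→cache1 routes:
lb2-mq1-cache1: 2 + 6 = 8
lb2-api2-cache1: 1 + 9 = 10
lb2-api2-db2-cache1: 1 + 5 + 2 = 8
lb2-api2-lb1-cache1: 1 + 4 + 6 = 11
lb2-api2-lb1-db2-cache1: 1 + 4 + 4 + 2 = 11
Best route has total 8 ms.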